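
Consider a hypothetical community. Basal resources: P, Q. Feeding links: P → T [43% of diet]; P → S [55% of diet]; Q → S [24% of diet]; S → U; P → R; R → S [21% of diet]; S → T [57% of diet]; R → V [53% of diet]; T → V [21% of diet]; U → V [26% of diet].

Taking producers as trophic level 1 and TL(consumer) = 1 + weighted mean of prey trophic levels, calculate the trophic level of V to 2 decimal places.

3.46

R: 1 + 1 = 2
S: 1 + (0.55×1 + 0.24×1 + 0.21×2) = 2.21
T: 1 + (0.57×2.21 + 0.43×1) = 2.6897
U: 1 + 2.21 = 3.21
V: 1 + (0.21×2.6897 + 0.53×2 + 0.26×3.21) = 3.459437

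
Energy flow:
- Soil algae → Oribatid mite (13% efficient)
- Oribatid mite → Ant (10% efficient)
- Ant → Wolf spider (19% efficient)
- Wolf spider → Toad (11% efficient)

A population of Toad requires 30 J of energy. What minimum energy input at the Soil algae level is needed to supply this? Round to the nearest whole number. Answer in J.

110416 J

Cumulative transfer efficiency: 0.13 × 0.1 × 0.19 × 0.11 = 0.0002717
Soil algae energy = 30 / 0.0002717 = 110416 J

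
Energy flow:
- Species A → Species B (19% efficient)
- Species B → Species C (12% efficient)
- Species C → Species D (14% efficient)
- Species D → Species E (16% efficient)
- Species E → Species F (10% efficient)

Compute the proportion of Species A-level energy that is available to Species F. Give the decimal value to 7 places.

0.0000511

Product of link efficiencies: 0.19 × 0.12 × 0.14 × 0.16 × 0.1 = 0.000051072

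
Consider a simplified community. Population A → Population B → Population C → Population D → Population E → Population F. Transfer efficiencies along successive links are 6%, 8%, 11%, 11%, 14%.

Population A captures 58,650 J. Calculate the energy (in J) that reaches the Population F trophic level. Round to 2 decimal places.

Population B: 58650 × 0.06 = 3519 J
Population C: 3519 × 0.08 = 281.52 J
Population D: 281.52 × 0.11 = 30.9672 J
Population E: 30.9672 × 0.11 = 3.406392 J
Population F: 3.406392 × 0.14 = 0.47689488 J

0.48 J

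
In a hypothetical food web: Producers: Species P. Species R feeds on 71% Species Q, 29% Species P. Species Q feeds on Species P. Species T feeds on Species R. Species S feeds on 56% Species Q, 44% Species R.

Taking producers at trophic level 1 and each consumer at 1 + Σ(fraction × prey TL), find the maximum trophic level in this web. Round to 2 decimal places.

3.71

Species Q: 1 + 1 = 2
Species R: 1 + (0.71×2 + 0.29×1) = 2.71
Species S: 1 + (0.56×2 + 0.44×2.71) = 3.3124
Species T: 1 + 2.71 = 3.71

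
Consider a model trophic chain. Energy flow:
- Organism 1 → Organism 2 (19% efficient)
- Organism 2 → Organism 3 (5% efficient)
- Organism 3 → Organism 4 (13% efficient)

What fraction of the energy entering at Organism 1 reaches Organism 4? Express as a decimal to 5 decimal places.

0.00124

Product of link efficiencies: 0.19 × 0.05 × 0.13 = 0.001235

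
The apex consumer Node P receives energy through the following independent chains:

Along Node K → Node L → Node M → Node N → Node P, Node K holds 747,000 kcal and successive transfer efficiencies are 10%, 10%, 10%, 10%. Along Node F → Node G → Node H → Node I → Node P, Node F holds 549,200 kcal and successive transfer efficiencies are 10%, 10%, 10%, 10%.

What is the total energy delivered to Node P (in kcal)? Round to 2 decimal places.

Via Node K: 747000 × 0.1 × 0.1 × 0.1 × 0.1 = 74.7 kcal
Via Node F: 549200 × 0.1 × 0.1 × 0.1 × 0.1 = 54.92 kcal
Total at Node P: 74.7 + 54.92 = 129.62 kcal

129.62 kcal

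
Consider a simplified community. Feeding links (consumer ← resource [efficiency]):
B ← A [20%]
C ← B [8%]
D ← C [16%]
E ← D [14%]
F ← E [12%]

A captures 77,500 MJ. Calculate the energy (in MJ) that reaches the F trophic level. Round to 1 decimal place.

B: 77500 × 0.2 = 15500 MJ
C: 15500 × 0.08 = 1240 MJ
D: 1240 × 0.16 = 198.4 MJ
E: 198.4 × 0.14 = 27.776 MJ
F: 27.776 × 0.12 = 3.33312 MJ

3.3 MJ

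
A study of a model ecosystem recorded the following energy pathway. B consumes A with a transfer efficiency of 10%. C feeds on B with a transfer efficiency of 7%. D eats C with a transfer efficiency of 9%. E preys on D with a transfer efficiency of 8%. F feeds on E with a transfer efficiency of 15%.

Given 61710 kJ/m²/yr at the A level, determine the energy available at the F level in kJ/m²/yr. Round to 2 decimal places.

B: 61710 × 0.1 = 6171 kJ/m²/yr
C: 6171 × 0.07 = 431.97 kJ/m²/yr
D: 431.97 × 0.09 = 38.8773 kJ/m²/yr
E: 38.8773 × 0.08 = 3.110184 kJ/m²/yr
F: 3.110184 × 0.15 = 0.4665276 kJ/m²/yr

0.47 kJ/m²/yr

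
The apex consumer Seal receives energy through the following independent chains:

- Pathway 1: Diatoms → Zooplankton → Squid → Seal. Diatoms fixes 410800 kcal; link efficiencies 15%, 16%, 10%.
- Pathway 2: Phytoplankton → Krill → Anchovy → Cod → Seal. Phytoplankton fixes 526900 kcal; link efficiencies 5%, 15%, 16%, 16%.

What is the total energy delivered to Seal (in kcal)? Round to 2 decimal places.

1087.08 kcal

Pathway 1: 410800 × 0.15 × 0.16 × 0.1 = 985.92 kcal
Pathway 2: 526900 × 0.05 × 0.15 × 0.16 × 0.16 = 101.1648 kcal
Total at Seal: 985.92 + 101.1648 = 1087.0848 kcal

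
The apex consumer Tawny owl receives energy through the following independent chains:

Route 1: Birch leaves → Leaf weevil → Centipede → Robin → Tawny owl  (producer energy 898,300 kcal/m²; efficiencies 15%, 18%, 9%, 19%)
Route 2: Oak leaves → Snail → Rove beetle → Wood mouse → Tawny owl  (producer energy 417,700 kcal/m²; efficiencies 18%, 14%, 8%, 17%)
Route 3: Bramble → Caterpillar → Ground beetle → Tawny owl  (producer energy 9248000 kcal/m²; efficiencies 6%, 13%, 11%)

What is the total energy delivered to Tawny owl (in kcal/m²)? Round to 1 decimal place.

8492.7 kcal/m²

Route 1: 898300 × 0.15 × 0.18 × 0.09 × 0.19 = 414.74511 kcal/m²
Route 2: 417700 × 0.18 × 0.14 × 0.08 × 0.17 = 143.154144 kcal/m²
Route 3: 9248000 × 0.06 × 0.13 × 0.11 = 7934.784 kcal/m²
Total at Tawny owl: 414.74511 + 143.154144 + 7934.784 = 8492.683254 kcal/m²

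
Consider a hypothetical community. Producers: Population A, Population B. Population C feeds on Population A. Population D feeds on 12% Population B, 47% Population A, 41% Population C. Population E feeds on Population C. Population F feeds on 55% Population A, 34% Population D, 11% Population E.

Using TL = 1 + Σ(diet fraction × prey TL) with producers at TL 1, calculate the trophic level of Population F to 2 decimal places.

Population C: 1 + 1 = 2
Population D: 1 + (0.12×1 + 0.47×1 + 0.41×2) = 2.41
Population E: 1 + 2 = 3
Population F: 1 + (0.55×1 + 0.34×2.41 + 0.11×3) = 2.6994

2.70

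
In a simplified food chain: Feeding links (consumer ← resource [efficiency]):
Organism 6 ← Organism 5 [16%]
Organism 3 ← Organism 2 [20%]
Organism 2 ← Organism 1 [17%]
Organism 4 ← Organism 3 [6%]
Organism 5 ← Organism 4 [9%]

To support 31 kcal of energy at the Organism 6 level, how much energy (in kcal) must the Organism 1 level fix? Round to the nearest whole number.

Cumulative transfer efficiency: 0.17 × 0.2 × 0.06 × 0.09 × 0.16 = 0.000029376
Organism 1 energy = 31 / 0.000029376 = 1055283 kcal

1055283 kcal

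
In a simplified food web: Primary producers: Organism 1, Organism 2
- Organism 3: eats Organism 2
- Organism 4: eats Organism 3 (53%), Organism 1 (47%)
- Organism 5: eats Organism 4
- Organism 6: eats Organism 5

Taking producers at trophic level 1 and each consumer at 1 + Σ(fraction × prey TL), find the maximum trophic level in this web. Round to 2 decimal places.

Organism 3: 1 + 1 = 2
Organism 4: 1 + (0.53×2 + 0.47×1) = 2.53
Organism 5: 1 + 2.53 = 3.53
Organism 6: 1 + 3.53 = 4.53

4.53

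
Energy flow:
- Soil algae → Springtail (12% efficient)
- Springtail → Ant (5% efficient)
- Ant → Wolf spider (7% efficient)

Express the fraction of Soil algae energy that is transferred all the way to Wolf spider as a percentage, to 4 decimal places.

0.0420%

Product of link efficiencies: 0.12 × 0.05 × 0.07 = 0.00042
As a percentage: 0.00042 × 100 = 0.0420%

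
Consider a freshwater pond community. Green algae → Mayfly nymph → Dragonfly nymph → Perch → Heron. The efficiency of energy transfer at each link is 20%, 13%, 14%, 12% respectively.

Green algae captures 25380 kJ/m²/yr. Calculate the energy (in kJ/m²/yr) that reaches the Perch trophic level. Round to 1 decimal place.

Mayfly nymph: 25380 × 0.2 = 5076 kJ/m²/yr
Dragonfly nymph: 5076 × 0.13 = 659.88 kJ/m²/yr
Perch: 659.88 × 0.14 = 92.3832 kJ/m²/yr

92.4 kJ/m²/yr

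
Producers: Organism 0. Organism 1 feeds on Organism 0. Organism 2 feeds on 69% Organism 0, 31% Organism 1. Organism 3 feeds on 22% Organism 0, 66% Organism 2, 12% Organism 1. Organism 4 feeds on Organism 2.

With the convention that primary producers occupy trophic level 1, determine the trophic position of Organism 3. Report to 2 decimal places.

Organism 1: 1 + 1 = 2
Organism 2: 1 + (0.69×1 + 0.31×2) = 2.31
Organism 3: 1 + (0.22×1 + 0.66×2.31 + 0.12×2) = 2.9846
Organism 4: 1 + 2.31 = 3.31

2.98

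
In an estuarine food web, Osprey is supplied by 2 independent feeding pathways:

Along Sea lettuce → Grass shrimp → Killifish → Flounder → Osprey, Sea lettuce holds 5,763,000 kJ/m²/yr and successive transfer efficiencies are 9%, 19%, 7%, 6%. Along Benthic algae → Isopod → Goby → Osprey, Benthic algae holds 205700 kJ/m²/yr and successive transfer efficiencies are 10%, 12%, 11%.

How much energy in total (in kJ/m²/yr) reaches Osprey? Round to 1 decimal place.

685.4 kJ/m²/yr

Via Sea lettuce: 5763000 × 0.09 × 0.19 × 0.07 × 0.06 = 413.89866 kJ/m²/yr
Via Benthic algae: 205700 × 0.1 × 0.12 × 0.11 = 271.524 kJ/m²/yr
Total at Osprey: 413.89866 + 271.524 = 685.42266 kJ/m²/yr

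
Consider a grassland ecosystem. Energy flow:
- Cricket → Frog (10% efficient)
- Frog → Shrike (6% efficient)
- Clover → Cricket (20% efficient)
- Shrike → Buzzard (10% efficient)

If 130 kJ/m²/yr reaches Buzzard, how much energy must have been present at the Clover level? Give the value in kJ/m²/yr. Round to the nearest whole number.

1083333 kJ/m²/yr

Cumulative transfer efficiency: 0.2 × 0.1 × 0.06 × 0.1 = 0.00012
Clover energy = 130 / 0.00012 = 1083333 kJ/m²/yr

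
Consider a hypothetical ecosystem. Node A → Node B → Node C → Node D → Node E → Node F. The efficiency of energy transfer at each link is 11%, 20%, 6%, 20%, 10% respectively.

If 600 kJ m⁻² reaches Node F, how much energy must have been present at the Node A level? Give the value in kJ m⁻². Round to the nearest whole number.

22727273 kJ m⁻²

Cumulative transfer efficiency: 0.11 × 0.2 × 0.06 × 0.2 × 0.1 = 0.0000264
Node A energy = 600 / 0.0000264 = 22727273 kJ m⁻²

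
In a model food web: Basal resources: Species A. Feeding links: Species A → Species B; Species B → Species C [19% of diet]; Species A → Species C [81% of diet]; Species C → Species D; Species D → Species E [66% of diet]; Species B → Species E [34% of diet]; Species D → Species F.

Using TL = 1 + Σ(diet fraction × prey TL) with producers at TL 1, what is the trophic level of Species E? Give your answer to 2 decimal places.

Species B: 1 + 1 = 2
Species C: 1 + (0.19×2 + 0.81×1) = 2.19
Species D: 1 + 2.19 = 3.19
Species E: 1 + (0.66×3.19 + 0.34×2) = 3.7854
Species F: 1 + 3.19 = 4.19

3.79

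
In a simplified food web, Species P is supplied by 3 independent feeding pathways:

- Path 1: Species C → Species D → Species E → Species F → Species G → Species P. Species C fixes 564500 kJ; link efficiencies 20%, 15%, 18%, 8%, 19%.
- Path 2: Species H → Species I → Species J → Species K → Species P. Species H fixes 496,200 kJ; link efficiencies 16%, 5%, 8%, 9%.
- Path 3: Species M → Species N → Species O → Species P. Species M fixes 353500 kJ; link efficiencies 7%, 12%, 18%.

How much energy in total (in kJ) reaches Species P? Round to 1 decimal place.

Path 1: 564500 × 0.2 × 0.15 × 0.18 × 0.08 × 0.19 = 46.33416 kJ
Path 2: 496200 × 0.16 × 0.05 × 0.08 × 0.09 = 28.58112 kJ
Path 3: 353500 × 0.07 × 0.12 × 0.18 = 534.492 kJ
Total at Species P: 46.33416 + 28.58112 + 534.492 = 609.40728 kJ

609.4 kJ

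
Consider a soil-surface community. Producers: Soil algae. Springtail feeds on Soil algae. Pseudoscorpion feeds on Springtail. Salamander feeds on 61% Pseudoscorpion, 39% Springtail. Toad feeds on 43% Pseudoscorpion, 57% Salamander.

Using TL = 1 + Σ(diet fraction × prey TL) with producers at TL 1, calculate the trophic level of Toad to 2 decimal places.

Springtail: 1 + 1 = 2
Pseudoscorpion: 1 + 2 = 3
Salamander: 1 + (0.61×3 + 0.39×2) = 3.61
Toad: 1 + (0.43×3 + 0.57×3.61) = 4.3477

4.35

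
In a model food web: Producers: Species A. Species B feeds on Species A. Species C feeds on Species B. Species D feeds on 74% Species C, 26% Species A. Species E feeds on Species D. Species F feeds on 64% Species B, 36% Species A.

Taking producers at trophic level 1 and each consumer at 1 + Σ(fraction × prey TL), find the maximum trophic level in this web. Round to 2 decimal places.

4.48

Species B: 1 + 1 = 2
Species C: 1 + 2 = 3
Species D: 1 + (0.74×3 + 0.26×1) = 3.48
Species E: 1 + 3.48 = 4.48
Species F: 1 + (0.64×2 + 0.36×1) = 2.64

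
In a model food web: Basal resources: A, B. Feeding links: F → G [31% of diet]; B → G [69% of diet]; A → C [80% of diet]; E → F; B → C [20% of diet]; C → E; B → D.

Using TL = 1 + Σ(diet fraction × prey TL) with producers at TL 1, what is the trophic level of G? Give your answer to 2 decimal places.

2.93

C: 1 + (0.8×1 + 0.2×1) = 2
D: 1 + 1 = 2
E: 1 + 2 = 3
F: 1 + 3 = 4
G: 1 + (0.69×1 + 0.31×4) = 2.93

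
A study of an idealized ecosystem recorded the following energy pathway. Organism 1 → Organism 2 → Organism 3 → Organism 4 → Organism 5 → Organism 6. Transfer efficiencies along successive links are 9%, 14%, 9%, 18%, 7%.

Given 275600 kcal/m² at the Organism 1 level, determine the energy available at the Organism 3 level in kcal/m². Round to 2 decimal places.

Organism 2: 275600 × 0.09 = 24804 kcal/m²
Organism 3: 24804 × 0.14 = 3472.56 kcal/m²

3472.56 kcal/m²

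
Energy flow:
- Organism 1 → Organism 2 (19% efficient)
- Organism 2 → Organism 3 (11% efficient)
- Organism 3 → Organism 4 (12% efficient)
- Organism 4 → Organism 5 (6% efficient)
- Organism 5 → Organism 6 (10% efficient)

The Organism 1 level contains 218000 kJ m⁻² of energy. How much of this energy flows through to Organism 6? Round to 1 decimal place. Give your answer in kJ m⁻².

3.3 kJ m⁻²

Organism 2: 218000 × 0.19 = 41420 kJ m⁻²
Organism 3: 41420 × 0.11 = 4556.2 kJ m⁻²
Organism 4: 4556.2 × 0.12 = 546.744 kJ m⁻²
Organism 5: 546.744 × 0.06 = 32.80464 kJ m⁻²
Organism 6: 32.80464 × 0.1 = 3.280464 kJ m⁻²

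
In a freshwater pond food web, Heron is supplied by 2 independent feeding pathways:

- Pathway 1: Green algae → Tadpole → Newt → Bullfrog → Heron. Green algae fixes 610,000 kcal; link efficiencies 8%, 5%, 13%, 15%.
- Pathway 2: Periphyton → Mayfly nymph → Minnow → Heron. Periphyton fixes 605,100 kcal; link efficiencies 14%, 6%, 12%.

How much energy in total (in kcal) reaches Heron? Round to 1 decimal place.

657.5 kcal

Pathway 1: 610000 × 0.08 × 0.05 × 0.13 × 0.15 = 47.58 kcal
Pathway 2: 605100 × 0.14 × 0.06 × 0.12 = 609.9408 kcal
Total at Heron: 47.58 + 609.9408 = 657.5208 kcal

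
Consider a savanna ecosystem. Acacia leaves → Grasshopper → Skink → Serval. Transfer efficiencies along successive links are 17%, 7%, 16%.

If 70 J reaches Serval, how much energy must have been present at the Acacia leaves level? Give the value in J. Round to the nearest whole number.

Cumulative transfer efficiency: 0.17 × 0.07 × 0.16 = 0.001904
Acacia leaves energy = 70 / 0.001904 = 36765 J

36765 J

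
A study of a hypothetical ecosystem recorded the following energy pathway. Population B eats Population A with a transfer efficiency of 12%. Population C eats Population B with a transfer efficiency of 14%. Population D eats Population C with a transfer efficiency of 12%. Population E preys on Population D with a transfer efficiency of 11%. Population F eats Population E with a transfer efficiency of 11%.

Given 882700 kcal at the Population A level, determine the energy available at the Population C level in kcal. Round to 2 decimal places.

Population B: 882700 × 0.12 = 105924 kcal
Population C: 105924 × 0.14 = 14829.36 kcal

14829.36 kcal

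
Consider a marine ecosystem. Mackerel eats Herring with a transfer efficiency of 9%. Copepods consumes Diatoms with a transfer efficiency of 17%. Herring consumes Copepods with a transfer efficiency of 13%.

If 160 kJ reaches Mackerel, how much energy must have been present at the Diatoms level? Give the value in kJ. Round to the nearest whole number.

Cumulative transfer efficiency: 0.17 × 0.13 × 0.09 = 0.001989
Diatoms energy = 160 / 0.001989 = 80442 kJ

80442 kJ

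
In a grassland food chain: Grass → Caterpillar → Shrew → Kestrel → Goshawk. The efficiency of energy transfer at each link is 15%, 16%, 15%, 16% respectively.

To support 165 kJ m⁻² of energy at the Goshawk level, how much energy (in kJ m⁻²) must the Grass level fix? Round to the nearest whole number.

Cumulative transfer efficiency: 0.15 × 0.16 × 0.15 × 0.16 = 0.000576
Grass energy = 165 / 0.000576 = 286458 kJ m⁻²

286458 kJ m⁻²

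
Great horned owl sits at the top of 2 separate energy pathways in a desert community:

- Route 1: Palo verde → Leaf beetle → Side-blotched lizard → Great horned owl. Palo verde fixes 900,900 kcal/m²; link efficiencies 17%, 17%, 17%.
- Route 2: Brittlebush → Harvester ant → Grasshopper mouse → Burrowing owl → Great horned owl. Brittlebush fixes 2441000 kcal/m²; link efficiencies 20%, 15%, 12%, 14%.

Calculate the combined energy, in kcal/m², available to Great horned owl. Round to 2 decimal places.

5656.39 kcal/m²

Route 1: 900900 × 0.17 × 0.17 × 0.17 = 4426.1217 kcal/m²
Route 2: 2441000 × 0.2 × 0.15 × 0.12 × 0.14 = 1230.264 kcal/m²
Total at Great horned owl: 4426.1217 + 1230.264 = 5656.3857 kcal/m²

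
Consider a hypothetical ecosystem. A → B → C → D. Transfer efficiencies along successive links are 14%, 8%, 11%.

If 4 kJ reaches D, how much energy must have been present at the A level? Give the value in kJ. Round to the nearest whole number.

3247 kJ

Cumulative transfer efficiency: 0.14 × 0.08 × 0.11 = 0.001232
A energy = 4 / 0.001232 = 3247 kJ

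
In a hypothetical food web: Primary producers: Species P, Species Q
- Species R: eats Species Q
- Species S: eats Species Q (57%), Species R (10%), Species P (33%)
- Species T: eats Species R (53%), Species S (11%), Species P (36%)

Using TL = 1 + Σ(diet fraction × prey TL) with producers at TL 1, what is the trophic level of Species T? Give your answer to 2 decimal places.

2.65

Species R: 1 + 1 = 2
Species S: 1 + (0.57×1 + 0.1×2 + 0.33×1) = 2.1
Species T: 1 + (0.53×2 + 0.11×2.1 + 0.36×1) = 2.651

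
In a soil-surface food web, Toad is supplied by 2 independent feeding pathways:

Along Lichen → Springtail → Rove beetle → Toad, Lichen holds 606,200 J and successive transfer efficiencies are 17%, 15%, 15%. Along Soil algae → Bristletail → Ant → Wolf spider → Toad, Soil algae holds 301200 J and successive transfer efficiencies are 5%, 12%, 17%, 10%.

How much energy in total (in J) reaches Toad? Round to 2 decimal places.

2349.44 J

Via Lichen: 606200 × 0.17 × 0.15 × 0.15 = 2318.715 J
Via Soil algae: 301200 × 0.05 × 0.12 × 0.17 × 0.1 = 30.7224 J
Total at Toad: 2318.715 + 30.7224 = 2349.4374 J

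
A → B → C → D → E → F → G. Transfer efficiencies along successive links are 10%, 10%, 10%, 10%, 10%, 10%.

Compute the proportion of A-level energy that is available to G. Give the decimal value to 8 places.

0.00000100

Product of link efficiencies: 0.1 × 0.1 × 0.1 × 0.1 × 0.1 × 0.1 = 0.000001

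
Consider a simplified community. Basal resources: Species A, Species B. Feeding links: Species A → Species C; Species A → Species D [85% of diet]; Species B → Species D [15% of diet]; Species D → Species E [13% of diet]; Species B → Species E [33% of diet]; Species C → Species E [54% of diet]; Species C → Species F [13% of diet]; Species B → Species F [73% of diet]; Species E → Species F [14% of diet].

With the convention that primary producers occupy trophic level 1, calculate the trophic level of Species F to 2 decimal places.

2.36

Species C: 1 + 1 = 2
Species D: 1 + (0.85×1 + 0.15×1) = 2
Species E: 1 + (0.13×2 + 0.33×1 + 0.54×2) = 2.67
Species F: 1 + (0.13×2 + 0.73×1 + 0.14×2.67) = 2.3638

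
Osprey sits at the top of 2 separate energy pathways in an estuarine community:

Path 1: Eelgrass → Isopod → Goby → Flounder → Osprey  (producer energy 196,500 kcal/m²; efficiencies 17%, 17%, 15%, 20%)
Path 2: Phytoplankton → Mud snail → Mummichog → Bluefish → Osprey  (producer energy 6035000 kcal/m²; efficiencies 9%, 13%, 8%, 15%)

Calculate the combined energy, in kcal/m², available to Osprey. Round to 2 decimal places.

1017.68 kcal/m²

Path 1: 196500 × 0.17 × 0.17 × 0.15 × 0.2 = 170.3655 kcal/m²
Path 2: 6035000 × 0.09 × 0.13 × 0.08 × 0.15 = 847.314 kcal/m²
Total at Osprey: 170.3655 + 847.314 = 1017.6795 kcal/m²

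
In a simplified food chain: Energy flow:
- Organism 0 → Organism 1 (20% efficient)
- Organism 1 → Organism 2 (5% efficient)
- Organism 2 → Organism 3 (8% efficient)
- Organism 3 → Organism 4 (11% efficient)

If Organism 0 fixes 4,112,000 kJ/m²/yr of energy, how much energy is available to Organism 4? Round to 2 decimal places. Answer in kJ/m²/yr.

361.86 kJ/m²/yr

Organism 1: 4112000 × 0.2 = 822400 kJ/m²/yr
Organism 2: 822400 × 0.05 = 41120 kJ/m²/yr
Organism 3: 41120 × 0.08 = 3289.6 kJ/m²/yr
Organism 4: 3289.6 × 0.11 = 361.856 kJ/m²/yr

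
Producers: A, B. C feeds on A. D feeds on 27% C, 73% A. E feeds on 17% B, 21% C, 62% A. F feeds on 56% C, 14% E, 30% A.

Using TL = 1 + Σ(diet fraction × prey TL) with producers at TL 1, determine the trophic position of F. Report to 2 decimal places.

2.73

C: 1 + 1 = 2
D: 1 + (0.27×2 + 0.73×1) = 2.27
E: 1 + (0.17×1 + 0.21×2 + 0.62×1) = 2.21
F: 1 + (0.56×2 + 0.14×2.21 + 0.3×1) = 2.7294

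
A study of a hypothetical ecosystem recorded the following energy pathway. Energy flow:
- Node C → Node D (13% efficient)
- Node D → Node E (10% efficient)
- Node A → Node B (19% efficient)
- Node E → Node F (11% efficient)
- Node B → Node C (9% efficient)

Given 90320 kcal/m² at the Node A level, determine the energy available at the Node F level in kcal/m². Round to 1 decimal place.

2.2 kcal/m²

Node B: 90320 × 0.19 = 17160.8 kcal/m²
Node C: 17160.8 × 0.09 = 1544.472 kcal/m²
Node D: 1544.472 × 0.13 = 200.78136 kcal/m²
Node E: 200.78136 × 0.1 = 20.078136 kcal/m²
Node F: 20.078136 × 0.11 = 2.20859496 kcal/m²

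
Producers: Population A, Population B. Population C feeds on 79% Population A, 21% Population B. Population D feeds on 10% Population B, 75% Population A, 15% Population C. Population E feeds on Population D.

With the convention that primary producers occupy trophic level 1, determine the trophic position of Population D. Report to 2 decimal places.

2.15

Population C: 1 + (0.79×1 + 0.21×1) = 2
Population D: 1 + (0.1×1 + 0.75×1 + 0.15×2) = 2.15
Population E: 1 + 2.15 = 3.15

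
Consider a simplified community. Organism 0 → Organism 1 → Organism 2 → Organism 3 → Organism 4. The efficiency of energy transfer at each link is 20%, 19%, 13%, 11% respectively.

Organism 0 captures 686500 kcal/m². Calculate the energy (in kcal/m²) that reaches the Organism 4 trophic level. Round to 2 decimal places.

Organism 1: 686500 × 0.2 = 137300 kcal/m²
Organism 2: 137300 × 0.19 = 26087 kcal/m²
Organism 3: 26087 × 0.13 = 3391.31 kcal/m²
Organism 4: 3391.31 × 0.11 = 373.0441 kcal/m²

373.04 kcal/m²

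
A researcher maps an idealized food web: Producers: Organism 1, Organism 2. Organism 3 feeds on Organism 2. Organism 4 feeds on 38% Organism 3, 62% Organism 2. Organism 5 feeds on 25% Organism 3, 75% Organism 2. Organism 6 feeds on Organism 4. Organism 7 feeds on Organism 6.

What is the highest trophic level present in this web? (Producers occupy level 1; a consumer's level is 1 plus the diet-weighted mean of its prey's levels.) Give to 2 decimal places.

Organism 3: 1 + 1 = 2
Organism 4: 1 + (0.38×2 + 0.62×1) = 2.38
Organism 5: 1 + (0.25×2 + 0.75×1) = 2.25
Organism 6: 1 + 2.38 = 3.38
Organism 7: 1 + 3.38 = 4.38

4.38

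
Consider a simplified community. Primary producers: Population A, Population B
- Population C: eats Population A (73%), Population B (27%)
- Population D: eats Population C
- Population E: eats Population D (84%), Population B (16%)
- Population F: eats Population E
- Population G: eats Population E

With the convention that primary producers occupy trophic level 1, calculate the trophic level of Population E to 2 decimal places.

Population C: 1 + (0.73×1 + 0.27×1) = 2
Population D: 1 + 2 = 3
Population E: 1 + (0.84×3 + 0.16×1) = 3.68
Population F: 1 + 3.68 = 4.68
Population G: 1 + 3.68 = 4.68

3.68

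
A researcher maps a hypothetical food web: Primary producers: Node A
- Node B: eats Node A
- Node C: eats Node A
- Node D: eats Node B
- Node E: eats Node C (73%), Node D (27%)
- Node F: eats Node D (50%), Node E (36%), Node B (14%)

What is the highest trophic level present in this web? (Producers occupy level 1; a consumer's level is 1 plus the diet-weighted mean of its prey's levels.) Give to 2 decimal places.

Node B: 1 + 1 = 2
Node C: 1 + 1 = 2
Node D: 1 + 2 = 3
Node E: 1 + (0.73×2 + 0.27×3) = 3.27
Node F: 1 + (0.5×3 + 0.36×3.27 + 0.14×2) = 3.9572

3.96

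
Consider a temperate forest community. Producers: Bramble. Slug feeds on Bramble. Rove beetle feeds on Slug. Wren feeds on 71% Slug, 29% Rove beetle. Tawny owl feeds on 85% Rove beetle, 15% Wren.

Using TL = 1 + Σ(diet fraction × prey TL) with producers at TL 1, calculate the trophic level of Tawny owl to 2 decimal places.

Slug: 1 + 1 = 2
Rove beetle: 1 + 2 = 3
Wren: 1 + (0.71×2 + 0.29×3) = 3.29
Tawny owl: 1 + (0.85×3 + 0.15×3.29) = 4.0435

4.04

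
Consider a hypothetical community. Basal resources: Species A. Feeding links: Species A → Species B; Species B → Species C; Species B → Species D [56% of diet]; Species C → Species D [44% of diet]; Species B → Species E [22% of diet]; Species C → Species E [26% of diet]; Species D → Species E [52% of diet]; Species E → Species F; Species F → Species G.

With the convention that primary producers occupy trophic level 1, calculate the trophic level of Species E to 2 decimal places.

Species B: 1 + 1 = 2
Species C: 1 + 2 = 3
Species D: 1 + (0.56×2 + 0.44×3) = 3.44
Species E: 1 + (0.22×2 + 0.26×3 + 0.52×3.44) = 4.0088
Species F: 1 + 4.0088 = 5.0088
Species G: 1 + 5.0088 = 6.0088

4.01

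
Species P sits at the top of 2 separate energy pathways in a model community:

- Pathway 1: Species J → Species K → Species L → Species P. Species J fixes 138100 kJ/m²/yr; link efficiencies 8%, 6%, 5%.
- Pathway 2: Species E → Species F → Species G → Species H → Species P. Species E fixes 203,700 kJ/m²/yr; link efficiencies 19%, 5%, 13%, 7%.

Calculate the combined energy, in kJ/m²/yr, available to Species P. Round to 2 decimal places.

Pathway 1: 138100 × 0.08 × 0.06 × 0.05 = 33.144 kJ/m²/yr
Pathway 2: 203700 × 0.19 × 0.05 × 0.13 × 0.07 = 17.609865 kJ/m²/yr
Total at Species P: 33.144 + 17.609865 = 50.753865 kJ/m²/yr

50.75 kJ/m²/yr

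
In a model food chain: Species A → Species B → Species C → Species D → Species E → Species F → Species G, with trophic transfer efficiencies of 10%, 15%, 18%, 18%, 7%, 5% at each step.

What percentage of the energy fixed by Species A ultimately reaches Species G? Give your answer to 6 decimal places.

0.000170%

Product of link efficiencies: 0.1 × 0.15 × 0.18 × 0.18 × 0.07 × 0.05 = 0.000001701
As a percentage: 0.000001701 × 100 = 0.000170%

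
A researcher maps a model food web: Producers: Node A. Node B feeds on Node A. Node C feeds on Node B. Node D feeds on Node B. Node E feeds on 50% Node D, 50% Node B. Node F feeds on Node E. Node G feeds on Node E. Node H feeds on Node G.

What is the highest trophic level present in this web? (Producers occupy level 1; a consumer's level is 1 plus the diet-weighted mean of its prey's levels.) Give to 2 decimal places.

5.50

Node B: 1 + 1 = 2
Node C: 1 + 2 = 3
Node D: 1 + 2 = 3
Node E: 1 + (0.5×3 + 0.5×2) = 3.5
Node F: 1 + 3.5 = 4.5
Node G: 1 + 3.5 = 4.5
Node H: 1 + 4.5 = 5.5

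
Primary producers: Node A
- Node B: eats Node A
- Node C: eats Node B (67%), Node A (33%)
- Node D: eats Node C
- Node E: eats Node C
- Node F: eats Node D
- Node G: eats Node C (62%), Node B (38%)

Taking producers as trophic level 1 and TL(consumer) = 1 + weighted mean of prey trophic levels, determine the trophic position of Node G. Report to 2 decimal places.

Node B: 1 + 1 = 2
Node C: 1 + (0.67×2 + 0.33×1) = 2.67
Node D: 1 + 2.67 = 3.67
Node E: 1 + 2.67 = 3.67
Node F: 1 + 3.67 = 4.67
Node G: 1 + (0.62×2.67 + 0.38×2) = 3.4154

3.42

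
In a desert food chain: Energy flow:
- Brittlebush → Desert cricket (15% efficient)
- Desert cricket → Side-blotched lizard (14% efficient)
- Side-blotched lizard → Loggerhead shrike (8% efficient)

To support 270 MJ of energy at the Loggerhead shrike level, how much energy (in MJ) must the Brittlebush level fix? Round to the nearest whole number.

160714 MJ

Cumulative transfer efficiency: 0.15 × 0.14 × 0.08 = 0.00168
Brittlebush energy = 270 / 0.00168 = 160714 MJ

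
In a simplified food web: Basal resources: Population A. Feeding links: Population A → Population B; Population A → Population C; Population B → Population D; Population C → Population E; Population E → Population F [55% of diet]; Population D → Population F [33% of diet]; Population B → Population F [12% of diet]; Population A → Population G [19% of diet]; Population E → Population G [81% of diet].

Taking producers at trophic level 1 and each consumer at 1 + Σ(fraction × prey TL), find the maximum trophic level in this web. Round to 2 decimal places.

Population B: 1 + 1 = 2
Population C: 1 + 1 = 2
Population D: 1 + 2 = 3
Population E: 1 + 2 = 3
Population F: 1 + (0.55×3 + 0.33×3 + 0.12×2) = 3.88
Population G: 1 + (0.19×1 + 0.81×3) = 3.62

3.88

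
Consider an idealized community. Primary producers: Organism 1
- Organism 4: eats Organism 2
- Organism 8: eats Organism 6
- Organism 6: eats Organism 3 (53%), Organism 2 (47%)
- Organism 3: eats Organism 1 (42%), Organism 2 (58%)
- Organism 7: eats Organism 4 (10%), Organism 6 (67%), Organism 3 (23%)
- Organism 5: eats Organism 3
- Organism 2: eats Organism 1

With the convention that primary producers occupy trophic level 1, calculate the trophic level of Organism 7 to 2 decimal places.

Organism 2: 1 + 1 = 2
Organism 3: 1 + (0.42×1 + 0.58×2) = 2.58
Organism 4: 1 + 2 = 3
Organism 5: 1 + 2.58 = 3.58
Organism 6: 1 + (0.53×2.58 + 0.47×2) = 3.3074
Organism 7: 1 + (0.1×3 + 0.67×3.3074 + 0.23×2.58) = 4.109358
Organism 8: 1 + 3.3074 = 4.3074

4.11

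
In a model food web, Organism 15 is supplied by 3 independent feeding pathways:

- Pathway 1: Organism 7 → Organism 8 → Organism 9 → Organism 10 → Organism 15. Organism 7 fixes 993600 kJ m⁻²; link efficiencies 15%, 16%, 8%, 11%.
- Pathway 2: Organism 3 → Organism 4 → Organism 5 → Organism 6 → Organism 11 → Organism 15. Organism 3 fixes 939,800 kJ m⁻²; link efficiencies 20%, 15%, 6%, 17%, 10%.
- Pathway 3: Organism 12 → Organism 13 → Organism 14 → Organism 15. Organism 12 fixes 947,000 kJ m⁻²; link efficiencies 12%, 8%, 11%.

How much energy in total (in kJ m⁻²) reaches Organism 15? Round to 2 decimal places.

1238.64 kJ m⁻²

Pathway 1: 993600 × 0.15 × 0.16 × 0.08 × 0.11 = 209.84832 kJ m⁻²
Pathway 2: 939800 × 0.2 × 0.15 × 0.06 × 0.17 × 0.1 = 28.75788 kJ m⁻²
Pathway 3: 947000 × 0.12 × 0.08 × 0.11 = 1000.032 kJ m⁻²
Total at Organism 15: 209.84832 + 28.75788 + 1000.032 = 1238.6382 kJ m⁻²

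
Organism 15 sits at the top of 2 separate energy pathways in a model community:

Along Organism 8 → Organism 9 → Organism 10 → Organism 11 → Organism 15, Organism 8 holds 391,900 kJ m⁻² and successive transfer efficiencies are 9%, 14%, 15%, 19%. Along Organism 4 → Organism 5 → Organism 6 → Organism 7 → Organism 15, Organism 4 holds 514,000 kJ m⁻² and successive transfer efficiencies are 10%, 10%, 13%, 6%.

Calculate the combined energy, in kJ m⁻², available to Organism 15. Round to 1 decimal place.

Via Organism 8: 391900 × 0.09 × 0.14 × 0.15 × 0.19 = 140.73129 kJ m⁻²
Via Organism 4: 514000 × 0.1 × 0.1 × 0.13 × 0.06 = 40.092 kJ m⁻²
Total at Organism 15: 140.73129 + 40.092 = 180.82329 kJ m⁻²

180.8 kJ m⁻²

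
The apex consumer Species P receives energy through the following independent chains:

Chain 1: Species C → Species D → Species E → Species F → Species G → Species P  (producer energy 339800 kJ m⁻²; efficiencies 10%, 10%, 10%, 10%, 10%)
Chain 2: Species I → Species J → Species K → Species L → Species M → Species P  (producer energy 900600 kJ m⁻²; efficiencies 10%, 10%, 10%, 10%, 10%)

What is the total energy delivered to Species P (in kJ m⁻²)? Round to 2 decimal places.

Chain 1: 339800 × 0.1 × 0.1 × 0.1 × 0.1 × 0.1 = 3.398 kJ m⁻²
Chain 2: 900600 × 0.1 × 0.1 × 0.1 × 0.1 × 0.1 = 9.006 kJ m⁻²
Total at Species P: 3.398 + 9.006 = 12.404 kJ m⁻²

12.40 kJ m⁻²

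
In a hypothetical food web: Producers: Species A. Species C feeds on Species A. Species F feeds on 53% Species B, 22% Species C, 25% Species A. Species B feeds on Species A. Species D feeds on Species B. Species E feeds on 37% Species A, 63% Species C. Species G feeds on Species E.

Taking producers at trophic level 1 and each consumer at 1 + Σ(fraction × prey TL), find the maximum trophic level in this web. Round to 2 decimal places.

Species B: 1 + 1 = 2
Species C: 1 + 1 = 2
Species D: 1 + 2 = 3
Species E: 1 + (0.37×1 + 0.63×2) = 2.63
Species F: 1 + (0.53×2 + 0.22×2 + 0.25×1) = 2.75
Species G: 1 + 2.63 = 3.63

3.63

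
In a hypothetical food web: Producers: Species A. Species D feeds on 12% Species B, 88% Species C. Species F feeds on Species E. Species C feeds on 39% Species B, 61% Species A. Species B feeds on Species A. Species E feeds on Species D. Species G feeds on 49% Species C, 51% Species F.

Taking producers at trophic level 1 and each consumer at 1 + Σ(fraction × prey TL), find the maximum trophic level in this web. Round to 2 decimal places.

Species B: 1 + 1 = 2
Species C: 1 + (0.39×2 + 0.61×1) = 2.39
Species D: 1 + (0.12×2 + 0.88×2.39) = 3.3432
Species E: 1 + 3.3432 = 4.3432
Species F: 1 + 4.3432 = 5.3432
Species G: 1 + (0.49×2.39 + 0.51×5.3432) = 4.896132

5.34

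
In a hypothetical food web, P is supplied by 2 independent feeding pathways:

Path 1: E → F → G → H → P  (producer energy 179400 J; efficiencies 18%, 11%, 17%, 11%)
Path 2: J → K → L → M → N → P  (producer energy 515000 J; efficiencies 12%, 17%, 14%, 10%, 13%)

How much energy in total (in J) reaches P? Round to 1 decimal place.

Path 1: 179400 × 0.18 × 0.11 × 0.17 × 0.11 = 66.424644 J
Path 2: 515000 × 0.12 × 0.17 × 0.14 × 0.1 × 0.13 = 19.12092 J
Total at P: 66.424644 + 19.12092 = 85.545564 J

85.5 J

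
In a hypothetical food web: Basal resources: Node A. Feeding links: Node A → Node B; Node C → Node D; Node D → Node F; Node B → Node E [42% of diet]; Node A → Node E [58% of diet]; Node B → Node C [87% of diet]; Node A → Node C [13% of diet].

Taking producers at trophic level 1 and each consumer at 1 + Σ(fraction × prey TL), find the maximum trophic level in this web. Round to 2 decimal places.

4.87

Node B: 1 + 1 = 2
Node C: 1 + (0.87×2 + 0.13×1) = 2.87
Node D: 1 + 2.87 = 3.87
Node E: 1 + (0.58×1 + 0.42×2) = 2.42
Node F: 1 + 3.87 = 4.87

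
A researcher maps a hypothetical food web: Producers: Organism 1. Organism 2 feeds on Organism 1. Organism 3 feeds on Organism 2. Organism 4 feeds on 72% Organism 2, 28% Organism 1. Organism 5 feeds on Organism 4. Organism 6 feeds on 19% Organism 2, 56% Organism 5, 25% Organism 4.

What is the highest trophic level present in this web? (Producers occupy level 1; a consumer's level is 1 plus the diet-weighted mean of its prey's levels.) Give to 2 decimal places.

4.14

Organism 2: 1 + 1 = 2
Organism 3: 1 + 2 = 3
Organism 4: 1 + (0.72×2 + 0.28×1) = 2.72
Organism 5: 1 + 2.72 = 3.72
Organism 6: 1 + (0.19×2 + 0.56×3.72 + 0.25×2.72) = 4.1432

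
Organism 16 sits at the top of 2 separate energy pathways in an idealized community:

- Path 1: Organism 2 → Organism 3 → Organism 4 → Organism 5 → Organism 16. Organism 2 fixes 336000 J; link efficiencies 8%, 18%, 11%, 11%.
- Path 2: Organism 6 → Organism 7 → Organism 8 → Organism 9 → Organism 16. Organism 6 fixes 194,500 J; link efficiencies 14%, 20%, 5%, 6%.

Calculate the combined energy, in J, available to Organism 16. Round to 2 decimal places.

74.88 J

Path 1: 336000 × 0.08 × 0.18 × 0.11 × 0.11 = 58.54464 J
Path 2: 194500 × 0.14 × 0.2 × 0.05 × 0.06 = 16.338 J
Total at Organism 16: 58.54464 + 16.338 = 74.88264 J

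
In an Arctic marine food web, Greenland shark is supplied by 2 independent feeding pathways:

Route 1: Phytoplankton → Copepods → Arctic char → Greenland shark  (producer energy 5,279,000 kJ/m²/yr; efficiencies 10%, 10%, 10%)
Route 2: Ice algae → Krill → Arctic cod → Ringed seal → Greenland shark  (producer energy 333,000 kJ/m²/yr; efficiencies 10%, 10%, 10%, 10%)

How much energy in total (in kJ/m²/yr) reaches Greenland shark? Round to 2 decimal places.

5312.30 kJ/m²/yr

Route 1: 5279000 × 0.1 × 0.1 × 0.1 = 5279 kJ/m²/yr
Route 2: 333000 × 0.1 × 0.1 × 0.1 × 0.1 = 33.3 kJ/m²/yr
Total at Greenland shark: 5279 + 33.3 = 5312.3 kJ/m²/yr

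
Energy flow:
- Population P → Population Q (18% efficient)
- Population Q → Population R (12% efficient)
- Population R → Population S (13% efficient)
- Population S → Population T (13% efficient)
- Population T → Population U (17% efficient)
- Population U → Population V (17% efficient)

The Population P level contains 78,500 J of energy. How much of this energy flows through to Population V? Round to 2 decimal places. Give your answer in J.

0.83 J

Population Q: 78500 × 0.18 = 14130 J
Population R: 14130 × 0.12 = 1695.6 J
Population S: 1695.6 × 0.13 = 220.428 J
Population T: 220.428 × 0.13 = 28.65564 J
Population U: 28.65564 × 0.17 = 4.8714588 J
Population V: 4.8714588 × 0.17 = 0.828147996 J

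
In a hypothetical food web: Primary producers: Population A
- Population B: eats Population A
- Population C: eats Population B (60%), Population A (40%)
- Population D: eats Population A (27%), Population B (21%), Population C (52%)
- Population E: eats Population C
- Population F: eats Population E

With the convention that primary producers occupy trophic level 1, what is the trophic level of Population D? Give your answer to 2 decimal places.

Population B: 1 + 1 = 2
Population C: 1 + (0.6×2 + 0.4×1) = 2.6
Population D: 1 + (0.27×1 + 0.21×2 + 0.52×2.6) = 3.042
Population E: 1 + 2.6 = 3.6
Population F: 1 + 3.6 = 4.6

3.04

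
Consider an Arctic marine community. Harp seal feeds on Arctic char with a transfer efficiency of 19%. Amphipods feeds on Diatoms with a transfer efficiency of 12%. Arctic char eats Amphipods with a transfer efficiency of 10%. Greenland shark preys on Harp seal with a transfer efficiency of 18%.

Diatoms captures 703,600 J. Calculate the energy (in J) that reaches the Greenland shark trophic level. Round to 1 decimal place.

288.8 J

Amphipods: 703600 × 0.12 = 84432 J
Arctic char: 84432 × 0.1 = 8443.2 J
Harp seal: 8443.2 × 0.19 = 1604.208 J
Greenland shark: 1604.208 × 0.18 = 288.75744 J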